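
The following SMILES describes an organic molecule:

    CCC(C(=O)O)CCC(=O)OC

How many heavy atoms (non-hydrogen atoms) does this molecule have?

12

Every atom symbol written in the SMILES (organic subset) is one heavy atom; implicit H are not written.
Heavy atoms by element → C:8, O:4.
Total: 12.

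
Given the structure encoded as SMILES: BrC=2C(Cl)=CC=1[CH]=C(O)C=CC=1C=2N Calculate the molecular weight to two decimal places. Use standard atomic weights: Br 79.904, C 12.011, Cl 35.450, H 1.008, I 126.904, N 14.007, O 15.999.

272.53 g/mol

First, the molecular formula is C10H7BrClNO (counting implicit H from valence).
  Br: 1 × 79.904 = 79.904
  C: 10 × 12.011 = 120.110
  Cl: 1 × 35.450 = 35.450
  H: 7 × 1.008 = 7.056
  N: 1 × 14.007 = 14.007
  O: 1 × 15.999 = 15.999
Sum: 1×79.904 + 10×12.011 + 1×35.450 + 7×1.008 + 1×14.007 + 1×15.999 = 272.526 → 272.53 g/mol.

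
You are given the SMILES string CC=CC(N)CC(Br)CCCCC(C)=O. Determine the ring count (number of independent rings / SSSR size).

0

In SMILES, each pair of matching ring-closure digits denotes one ring-closing bond; the number of such bonds equals the number of independent rings.
Ring-closure bonds here: 0.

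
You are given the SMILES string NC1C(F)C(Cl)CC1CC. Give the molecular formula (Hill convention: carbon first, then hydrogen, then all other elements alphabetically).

C7H13ClFN

Walk through each heavy atom and fill implicit hydrogens from standard valence (C 4, N 3, O 2, S 2, halogen 1):
  atom 1: N, bond orders sum to 1 (valence 3) → 2 H
  atom 2: C, bond orders sum to 3 (valence 4) → 1 H
  atom 3: C, bond orders sum to 3 (valence 4) → 1 H
  atom 4: F (halogen, monovalent) → 0 H
  atom 5: C, bond orders sum to 3 (valence 4) → 1 H
  atom 6: Cl (halogen, monovalent) → 0 H
  atom 7: C, bond orders sum to 2 (valence 4) → 2 H
  atom 8: C, bond orders sum to 3 (valence 4) → 1 H
  atom 9: C, bond orders sum to 2 (valence 4) → 2 H
  atom 10: C, bond orders sum to 1 (valence 4) → 3 H
Totals → C:7, H:13, Cl:1, F:1, N:1.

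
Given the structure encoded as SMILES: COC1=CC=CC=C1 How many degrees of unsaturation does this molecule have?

Molecular formula: C7H8O.
DoU = (2C + 2 + N − H − X) / 2, where X is the halogen count and O/S are ignored.
    = (2·7 + 2 + 0 − 8 − 0) / 2 = 8 / 2 = 4.

4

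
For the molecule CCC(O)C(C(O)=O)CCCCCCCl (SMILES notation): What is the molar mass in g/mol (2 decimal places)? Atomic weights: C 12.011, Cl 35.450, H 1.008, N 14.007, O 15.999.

First, the molecular formula is C11H21ClO3 (counting implicit H from valence).
  C: 11 × 12.011 = 132.121
  Cl: 1 × 35.450 = 35.450
  H: 21 × 1.008 = 21.168
  O: 3 × 15.999 = 47.997
Sum: 11×12.011 + 1×35.450 + 21×1.008 + 3×15.999 = 236.736 → 236.74 g/mol.

236.74 g/mol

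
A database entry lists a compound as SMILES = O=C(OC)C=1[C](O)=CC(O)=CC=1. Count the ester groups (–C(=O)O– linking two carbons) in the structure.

The ester motif appears at heavy-atom position 2 in the SMILES.
Other groups present: 2 hydroxyl.
Ester count: 1.

1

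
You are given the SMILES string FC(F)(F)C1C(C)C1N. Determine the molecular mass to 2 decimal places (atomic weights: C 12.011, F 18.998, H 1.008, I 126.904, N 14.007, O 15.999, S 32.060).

139.12 g/mol

First, the molecular formula is C5H8F3N (counting implicit H from valence).
  C: 5 × 12.011 = 60.055
  F: 3 × 18.998 = 56.994
  H: 8 × 1.008 = 8.064
  N: 1 × 14.007 = 14.007
Sum: 5×12.011 + 3×18.998 + 8×1.008 + 1×14.007 = 139.120 → 139.12 g/mol.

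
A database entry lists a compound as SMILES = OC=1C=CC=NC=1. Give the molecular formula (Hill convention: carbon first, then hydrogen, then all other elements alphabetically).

Walk through each heavy atom and fill implicit hydrogens from standard valence (C 4, N 3, O 2, S 2, halogen 1):
  atom 1: O, bond orders sum to 1 (valence 2) → 1 H
  atom 2: C, bond orders sum to 4 (valence 4) → 0 H
  atom 3: C, bond orders sum to 3 (valence 4) → 1 H
  atom 4: C, bond orders sum to 3 (valence 4) → 1 H
  atom 5: C, bond orders sum to 3 (valence 4) → 1 H
  atom 6: N, bond orders sum to 3 (valence 3) → 0 H
  atom 7: C, bond orders sum to 3 (valence 4) → 1 H
Totals → C:5, H:5, N:1, O:1.

C5H5NO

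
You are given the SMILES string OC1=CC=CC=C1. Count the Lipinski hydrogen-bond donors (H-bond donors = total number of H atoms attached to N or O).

1

Donors: find every N or O and count the H atoms it carries.
  atom 1 (O): bond orders sum to 1 → 1 H
Lipinski HBD = 1.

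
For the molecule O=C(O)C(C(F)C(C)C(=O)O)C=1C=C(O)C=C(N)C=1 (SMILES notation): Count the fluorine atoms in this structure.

Scan the SMILES for F atoms (remember two-letter symbols like Cl and Br are single atoms).
Fluorine count: 1.

1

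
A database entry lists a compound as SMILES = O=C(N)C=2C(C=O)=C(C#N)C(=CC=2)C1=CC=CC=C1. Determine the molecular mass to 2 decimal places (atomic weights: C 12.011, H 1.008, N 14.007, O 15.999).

250.26 g/mol

First, the molecular formula is C15H10N2O2 (counting implicit H from valence).
  C: 15 × 12.011 = 180.165
  H: 10 × 1.008 = 10.080
  N: 2 × 14.007 = 28.014
  O: 2 × 15.999 = 31.998
Sum: 15×12.011 + 10×1.008 + 2×14.007 + 2×15.999 = 250.257 → 250.26 g/mol.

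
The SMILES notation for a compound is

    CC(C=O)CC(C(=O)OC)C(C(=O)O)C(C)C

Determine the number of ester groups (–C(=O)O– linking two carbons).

The ester motif appears at heavy-atom position 7 in the SMILES.
Other groups present: 1 aldehyde, 1 carboxylic acid.
Ester count: 1.

1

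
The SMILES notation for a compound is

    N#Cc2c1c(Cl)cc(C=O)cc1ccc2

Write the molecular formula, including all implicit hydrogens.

Walk through each heavy atom and fill implicit hydrogens from standard valence (C 4, N 3, O 2, S 2, halogen 1); for lowercase aromatic atoms, an aromatic c carries 1 H when it has two neighbours and 0 H with three, and aromatic n carries 0 H:
  atom 1: N, bond orders sum to 3 (valence 3) → 0 H
  atom 2: C, bond orders sum to 4 (valence 4) → 0 H
  atom 3: aromatic c, 3 neighbours → 0 H
  atom 4: aromatic c, 3 neighbours → 0 H
  atom 5: aromatic c, 3 neighbours → 0 H
  atom 6: Cl (halogen, monovalent) → 0 H
  atom 7: aromatic c, 2 neighbours → 1 H
  atom 8: aromatic c, 3 neighbours → 0 H
  atom 9: C, bond orders sum to 3 (valence 4) → 1 H
  atom 10: O, bond orders sum to 2 (valence 2) → 0 H
  atom 11: aromatic c, 2 neighbours → 1 H
  atom 12: aromatic c, 3 neighbours → 0 H
  atom 13: aromatic c, 2 neighbours → 1 H
  atom 14: aromatic c, 2 neighbours → 1 H
  atom 15: aromatic c, 2 neighbours → 1 H
Totals → C:12, H:6, Cl:1, N:1, O:1.
In Hill order: C12H6ClNO.

C12H6ClNO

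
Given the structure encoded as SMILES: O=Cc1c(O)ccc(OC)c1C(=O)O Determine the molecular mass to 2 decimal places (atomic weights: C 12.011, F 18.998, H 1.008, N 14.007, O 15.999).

196.16 g/mol

First, the molecular formula is C9H8O5 (counting implicit H from valence).
  C: 9 × 12.011 = 108.099
  H: 8 × 1.008 = 8.064
  O: 5 × 15.999 = 79.995
Sum: 9×12.011 + 8×1.008 + 5×15.999 = 196.158 → 196.16 g/mol.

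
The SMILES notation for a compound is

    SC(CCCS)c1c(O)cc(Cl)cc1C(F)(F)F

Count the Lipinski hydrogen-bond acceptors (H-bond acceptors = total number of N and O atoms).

1

N atoms: 0; O atoms: 1.
Lipinski HBA = 0 + 1 = 1.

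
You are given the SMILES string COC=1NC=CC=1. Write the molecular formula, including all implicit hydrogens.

Walk through each heavy atom and fill implicit hydrogens from standard valence (C 4, N 3, O 2, S 2, halogen 1):
  atom 1: C, bond orders sum to 1 (valence 4) → 3 H
  atom 2: O, bond orders sum to 2 (valence 2) → 0 H
  atom 3: C, bond orders sum to 4 (valence 4) → 0 H
  atom 4: N, bond orders sum to 2 (valence 3) → 1 H
  atom 5: C, bond orders sum to 3 (valence 4) → 1 H
  atom 6: C, bond orders sum to 3 (valence 4) → 1 H
  atom 7: C, bond orders sum to 3 (valence 4) → 1 H
Totals → C:5, H:7, N:1, O:1.

C5H7NO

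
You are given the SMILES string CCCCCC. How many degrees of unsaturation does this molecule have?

0

Degree of unsaturation = (number of rings) + (number of π bonds).
Ring closures in the SMILES: 0.
π bonds: none → 0 DoU from unsaturation.
Total DoU = 0 + 0 = 0.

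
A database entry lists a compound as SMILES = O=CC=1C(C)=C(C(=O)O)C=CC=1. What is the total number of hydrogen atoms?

8

Walk through each heavy atom and fill implicit hydrogens from standard valence (C 4, N 3, O 2, S 2, halogen 1):
  atom 1: O, bond orders sum to 2 (valence 2) → 0 H
  atom 2: C, bond orders sum to 3 (valence 4) → 1 H
  atom 3: C, bond orders sum to 4 (valence 4) → 0 H
  atom 4: C, bond orders sum to 4 (valence 4) → 0 H
  atom 5: C, bond orders sum to 1 (valence 4) → 3 H
  atom 6: C, bond orders sum to 4 (valence 4) → 0 H
  atom 7: C, bond orders sum to 4 (valence 4) → 0 H
  atom 8: O, bond orders sum to 2 (valence 2) → 0 H
  atom 9: O, bond orders sum to 1 (valence 2) → 1 H
  atom 10: C, bond orders sum to 3 (valence 4) → 1 H
  atom 11: C, bond orders sum to 3 (valence 4) → 1 H
  atom 12: C, bond orders sum to 3 (valence 4) → 1 H
Total hydrogens: 8.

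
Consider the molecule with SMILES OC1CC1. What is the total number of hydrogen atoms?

Walk through each heavy atom and fill implicit hydrogens from standard valence (C 4, N 3, O 2, S 2, halogen 1):
  atom 1: O, bond orders sum to 1 (valence 2) → 1 H
  atom 2: C, bond orders sum to 3 (valence 4) → 1 H
  atom 3: C, bond orders sum to 2 (valence 4) → 2 H
  atom 4: C, bond orders sum to 2 (valence 4) → 2 H
Total hydrogens: 6.

6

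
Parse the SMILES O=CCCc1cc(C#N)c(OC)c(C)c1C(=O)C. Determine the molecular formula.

Walk through each heavy atom and fill implicit hydrogens from standard valence (C 4, N 3, O 2, S 2, halogen 1); for lowercase aromatic atoms, an aromatic c carries 1 H when it has two neighbours and 0 H with three, and aromatic n carries 0 H:
  atom 1: O, bond orders sum to 2 (valence 2) → 0 H
  atom 2: C, bond orders sum to 3 (valence 4) → 1 H
  atom 3: C, bond orders sum to 2 (valence 4) → 2 H
  atom 4: C, bond orders sum to 2 (valence 4) → 2 H
  atom 5: aromatic c, 3 neighbours → 0 H
  atom 6: aromatic c, 2 neighbours → 1 H
  atom 7: aromatic c, 3 neighbours → 0 H
  atom 8: C, bond orders sum to 4 (valence 4) → 0 H
  atom 9: N, bond orders sum to 3 (valence 3) → 0 H
  atom 10: aromatic c, 3 neighbours → 0 H
  atom 11: O, bond orders sum to 2 (valence 2) → 0 H
  atom 12: C, bond orders sum to 1 (valence 4) → 3 H
  atom 13: aromatic c, 3 neighbours → 0 H
  atom 14: C, bond orders sum to 1 (valence 4) → 3 H
  atom 15: aromatic c, 3 neighbours → 0 H
  atom 16: C, bond orders sum to 4 (valence 4) → 0 H
  atom 17: O, bond orders sum to 2 (valence 2) → 0 H
  atom 18: C, bond orders sum to 1 (valence 4) → 3 H
Totals → C:14, H:15, N:1, O:3.

C14H15NO3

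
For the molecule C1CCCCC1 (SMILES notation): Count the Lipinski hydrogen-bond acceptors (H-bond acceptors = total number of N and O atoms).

0

N atoms: 0; O atoms: 0.
Lipinski HBA = 0 + 0 = 0.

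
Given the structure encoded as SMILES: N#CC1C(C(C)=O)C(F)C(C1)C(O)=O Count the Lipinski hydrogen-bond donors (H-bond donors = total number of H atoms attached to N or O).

Donors: find every N or O and count the H atoms it carries.
  atom 1 (N): bond orders sum to 3 → 0 H
  atom 7 (O): bond orders sum to 2 → 0 H
  atom 13 (O): bond orders sum to 1 → 1 H
  atom 14 (O): bond orders sum to 2 → 0 H
Lipinski HBD = 1.

1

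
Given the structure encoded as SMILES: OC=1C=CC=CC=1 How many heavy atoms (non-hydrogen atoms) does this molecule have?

7

Every atom symbol written in the SMILES (organic subset) is one heavy atom; implicit H are not written.
Heavy atoms by element → C:6, O:1.
Total: 7.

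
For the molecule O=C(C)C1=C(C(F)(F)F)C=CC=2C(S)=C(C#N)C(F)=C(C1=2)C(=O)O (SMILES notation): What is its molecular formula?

C15H7F4NO3S

Walk through each heavy atom and fill implicit hydrogens from standard valence (C 4, N 3, O 2, S 2, halogen 1):
  atom 1: O, bond orders sum to 2 (valence 2) → 0 H
  atom 2: C, bond orders sum to 4 (valence 4) → 0 H
  atom 3: C, bond orders sum to 1 (valence 4) → 3 H
  atom 4: C, bond orders sum to 4 (valence 4) → 0 H
  atom 5: C, bond orders sum to 4 (valence 4) → 0 H
  atom 6: C, bond orders sum to 4 (valence 4) → 0 H
  atom 7: F (halogen, monovalent) → 0 H
  atom 8: F (halogen, monovalent) → 0 H
  atom 9: F (halogen, monovalent) → 0 H
  atom 10: C, bond orders sum to 3 (valence 4) → 1 H
  atom 11: C, bond orders sum to 3 (valence 4) → 1 H
  atom 12: C, bond orders sum to 4 (valence 4) → 0 H
  atom 13: C, bond orders sum to 4 (valence 4) → 0 H
  atom 14: S, bond orders sum to 1 (valence 2) → 1 H
  atom 15: C, bond orders sum to 4 (valence 4) → 0 H
  atom 16: C, bond orders sum to 4 (valence 4) → 0 H
  atom 17: N, bond orders sum to 3 (valence 3) → 0 H
  atom 18: C, bond orders sum to 4 (valence 4) → 0 H
  atom 19: F (halogen, monovalent) → 0 H
  atom 20: C, bond orders sum to 4 (valence 4) → 0 H
  atom 21: C, bond orders sum to 4 (valence 4) → 0 H
  atom 22: C, bond orders sum to 4 (valence 4) → 0 H
  atom 23: O, bond orders sum to 2 (valence 2) → 0 H
  atom 24: O, bond orders sum to 1 (valence 2) → 1 H
Totals → C:15, H:7, F:4, N:1, O:3, S:1.
In Hill order: C15H7F4NO3S.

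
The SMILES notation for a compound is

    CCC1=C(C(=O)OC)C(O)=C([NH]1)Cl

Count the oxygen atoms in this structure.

3

Scan the SMILES for O atoms (remember two-letter symbols like Cl and Br are single atoms).
Oxygen count: 3.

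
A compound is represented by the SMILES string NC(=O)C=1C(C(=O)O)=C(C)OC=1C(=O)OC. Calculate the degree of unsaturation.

Molecular formula: C9H9NO6.
DoU = (2C + 2 + N − H − X) / 2, where X is the halogen count and O/S are ignored.
    = (2·9 + 2 + 1 − 9 − 0) / 2 = 12 / 2 = 6.

6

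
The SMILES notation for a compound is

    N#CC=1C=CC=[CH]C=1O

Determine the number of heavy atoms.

9

Every atom symbol written in the SMILES (organic subset) is one heavy atom; implicit H are not written.
Heavy atoms by element → C:7, N:1, O:1.
Total: 9.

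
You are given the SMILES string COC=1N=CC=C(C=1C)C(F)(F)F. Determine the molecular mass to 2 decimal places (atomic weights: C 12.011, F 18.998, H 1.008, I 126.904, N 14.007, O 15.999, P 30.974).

First, the molecular formula is C8H8F3NO (counting implicit H from valence).
  C: 8 × 12.011 = 96.088
  F: 3 × 18.998 = 56.994
  H: 8 × 1.008 = 8.064
  N: 1 × 14.007 = 14.007
  O: 1 × 15.999 = 15.999
Sum: 8×12.011 + 3×18.998 + 8×1.008 + 1×14.007 + 1×15.999 = 191.152 → 191.15 g/mol.

191.15 g/mol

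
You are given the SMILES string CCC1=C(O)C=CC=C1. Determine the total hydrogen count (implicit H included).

Walk through each heavy atom and fill implicit hydrogens from standard valence (C 4, N 3, O 2, S 2, halogen 1):
  atom 1: C, bond orders sum to 1 (valence 4) → 3 H
  atom 2: C, bond orders sum to 2 (valence 4) → 2 H
  atom 3: C, bond orders sum to 4 (valence 4) → 0 H
  atom 4: C, bond orders sum to 4 (valence 4) → 0 H
  atom 5: O, bond orders sum to 1 (valence 2) → 1 H
  atom 6: C, bond orders sum to 3 (valence 4) → 1 H
  atom 7: C, bond orders sum to 3 (valence 4) → 1 H
  atom 8: C, bond orders sum to 3 (valence 4) → 1 H
  atom 9: C, bond orders sum to 3 (valence 4) → 1 H
Total hydrogens: 10.

10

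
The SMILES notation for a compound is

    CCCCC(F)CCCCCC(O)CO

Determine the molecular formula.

Walk through each heavy atom and fill implicit hydrogens from standard valence (C 4, N 3, O 2, S 2, halogen 1):
  atom 1: C, bond orders sum to 1 (valence 4) → 3 H
  atom 2: C, bond orders sum to 2 (valence 4) → 2 H
  atom 3: C, bond orders sum to 2 (valence 4) → 2 H
  atom 4: C, bond orders sum to 2 (valence 4) → 2 H
  atom 5: C, bond orders sum to 3 (valence 4) → 1 H
  atom 6: F (halogen, monovalent) → 0 H
  atom 7: C, bond orders sum to 2 (valence 4) → 2 H
  atom 8: C, bond orders sum to 2 (valence 4) → 2 H
  atom 9: C, bond orders sum to 2 (valence 4) → 2 H
  atom 10: C, bond orders sum to 2 (valence 4) → 2 H
  atom 11: C, bond orders sum to 2 (valence 4) → 2 H
  atom 12: C, bond orders sum to 3 (valence 4) → 1 H
  atom 13: O, bond orders sum to 1 (valence 2) → 1 H
  atom 14: C, bond orders sum to 2 (valence 4) → 2 H
  atom 15: O, bond orders sum to 1 (valence 2) → 1 H
Totals → C:12, H:25, F:1, O:2.

C12H25FO2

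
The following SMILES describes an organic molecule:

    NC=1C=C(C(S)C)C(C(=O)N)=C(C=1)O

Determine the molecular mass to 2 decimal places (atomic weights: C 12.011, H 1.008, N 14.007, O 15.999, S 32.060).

212.27 g/mol

First, the molecular formula is C9H12N2O2S (counting implicit H from valence).
  C: 9 × 12.011 = 108.099
  H: 12 × 1.008 = 12.096
  N: 2 × 14.007 = 28.014
  O: 2 × 15.999 = 31.998
  S: 1 × 32.060 = 32.060
Sum: 9×12.011 + 12×1.008 + 2×14.007 + 2×15.999 + 1×32.060 = 212.267 → 212.27 g/mol.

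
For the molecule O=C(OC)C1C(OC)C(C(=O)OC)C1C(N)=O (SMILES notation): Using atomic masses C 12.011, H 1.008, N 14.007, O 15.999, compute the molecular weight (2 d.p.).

245.23 g/mol

First, the molecular formula is C10H15NO6 (counting implicit H from valence).
  C: 10 × 12.011 = 120.110
  H: 15 × 1.008 = 15.120
  N: 1 × 14.007 = 14.007
  O: 6 × 15.999 = 95.994
Sum: 10×12.011 + 15×1.008 + 1×14.007 + 6×15.999 = 245.231 → 245.23 g/mol.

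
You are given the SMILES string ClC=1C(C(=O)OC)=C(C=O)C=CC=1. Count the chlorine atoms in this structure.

1

Scan the SMILES for Cl atoms (remember two-letter symbols like Cl and Br are single atoms).
Chlorine count: 1.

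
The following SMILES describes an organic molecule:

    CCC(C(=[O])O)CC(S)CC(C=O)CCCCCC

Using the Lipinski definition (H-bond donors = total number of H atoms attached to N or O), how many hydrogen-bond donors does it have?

1

Donors: find every N or O and count the H atoms it carries.
  atom 5 (O): bond orders sum to 2 → 0 H
  atom 6 (O): bond orders sum to 1 → 1 H
  atom 13 (O): bond orders sum to 2 → 0 H
Lipinski HBD = 1.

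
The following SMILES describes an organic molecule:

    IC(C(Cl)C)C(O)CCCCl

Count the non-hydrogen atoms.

Every atom symbol written in the SMILES (organic subset) is one heavy atom; implicit H are not written.
Heavy atoms by element → C:7, Cl:2, I:1, O:1.
Total: 11.

11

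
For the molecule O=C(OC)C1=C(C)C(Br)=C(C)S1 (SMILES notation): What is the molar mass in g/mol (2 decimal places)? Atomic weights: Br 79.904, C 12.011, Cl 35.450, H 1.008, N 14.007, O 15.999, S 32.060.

249.12 g/mol

First, the molecular formula is C8H9BrO2S (counting implicit H from valence).
  Br: 1 × 79.904 = 79.904
  C: 8 × 12.011 = 96.088
  H: 9 × 1.008 = 9.072
  O: 2 × 15.999 = 31.998
  S: 1 × 32.060 = 32.060
Sum: 1×79.904 + 8×12.011 + 9×1.008 + 2×15.999 + 1×32.060 = 249.122 → 249.12 g/mol.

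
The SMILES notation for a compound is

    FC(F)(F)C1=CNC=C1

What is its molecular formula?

C5H4F3N

Walk through each heavy atom and fill implicit hydrogens from standard valence (C 4, N 3, O 2, S 2, halogen 1):
  atom 1: F (halogen, monovalent) → 0 H
  atom 2: C, bond orders sum to 4 (valence 4) → 0 H
  atom 3: F (halogen, monovalent) → 0 H
  atom 4: F (halogen, monovalent) → 0 H
  atom 5: C, bond orders sum to 4 (valence 4) → 0 H
  atom 6: C, bond orders sum to 3 (valence 4) → 1 H
  atom 7: N, bond orders sum to 2 (valence 3) → 1 H
  atom 8: C, bond orders sum to 3 (valence 4) → 1 H
  atom 9: C, bond orders sum to 3 (valence 4) → 1 H
Totals → C:5, H:4, F:3, N:1.
In Hill order: C5H4F3N.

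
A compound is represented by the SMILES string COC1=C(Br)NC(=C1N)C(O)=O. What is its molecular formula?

C6H7BrN2O3

Walk through each heavy atom and fill implicit hydrogens from standard valence (C 4, N 3, O 2, S 2, halogen 1):
  atom 1: C, bond orders sum to 1 (valence 4) → 3 H
  atom 2: O, bond orders sum to 2 (valence 2) → 0 H
  atom 3: C, bond orders sum to 4 (valence 4) → 0 H
  atom 4: C, bond orders sum to 4 (valence 4) → 0 H
  atom 5: Br (halogen, monovalent) → 0 H
  atom 6: N, bond orders sum to 2 (valence 3) → 1 H
  atom 7: C, bond orders sum to 4 (valence 4) → 0 H
  atom 8: C, bond orders sum to 4 (valence 4) → 0 H
  atom 9: N, bond orders sum to 1 (valence 3) → 2 H
  atom 10: C, bond orders sum to 4 (valence 4) → 0 H
  atom 11: O, bond orders sum to 1 (valence 2) → 1 H
  atom 12: O, bond orders sum to 2 (valence 2) → 0 H
Totals → C:6, H:7, Br:1, N:2, O:3.
In Hill order: C6H7BrN2O3.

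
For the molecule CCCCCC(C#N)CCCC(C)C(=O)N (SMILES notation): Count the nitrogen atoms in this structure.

2

Scan the SMILES for N atoms (remember two-letter symbols like Cl and Br are single atoms).
Nitrogen count: 2.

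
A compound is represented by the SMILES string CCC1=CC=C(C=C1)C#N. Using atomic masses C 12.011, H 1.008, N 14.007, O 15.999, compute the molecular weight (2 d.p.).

First, the molecular formula is C9H9N (counting implicit H from valence).
  C: 9 × 12.011 = 108.099
  H: 9 × 1.008 = 9.072
  N: 1 × 14.007 = 14.007
Sum: 9×12.011 + 9×1.008 + 1×14.007 = 131.178 → 131.18 g/mol.

131.18 g/mol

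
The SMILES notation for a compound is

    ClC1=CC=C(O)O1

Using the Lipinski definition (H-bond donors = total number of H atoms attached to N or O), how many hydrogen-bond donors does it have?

1

Donors: find every N or O and count the H atoms it carries.
  atom 6 (O): bond orders sum to 1 → 1 H
  atom 7 (O): bond orders sum to 2 → 0 H
Lipinski HBD = 1.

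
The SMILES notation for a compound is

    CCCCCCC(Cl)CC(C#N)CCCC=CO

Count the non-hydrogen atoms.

18

Every atom symbol written in the SMILES (organic subset) is one heavy atom; implicit H are not written.
Heavy atoms by element → C:15, Cl:1, N:1, O:1.
Total: 18.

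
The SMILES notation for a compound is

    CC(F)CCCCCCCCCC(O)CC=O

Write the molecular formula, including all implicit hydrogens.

Walk through each heavy atom and fill implicit hydrogens from standard valence (C 4, N 3, O 2, S 2, halogen 1):
  atom 1: C, bond orders sum to 1 (valence 4) → 3 H
  atom 2: C, bond orders sum to 3 (valence 4) → 1 H
  atom 3: F (halogen, monovalent) → 0 H
  atom 4: C, bond orders sum to 2 (valence 4) → 2 H
  atom 5: C, bond orders sum to 2 (valence 4) → 2 H
  atom 6: C, bond orders sum to 2 (valence 4) → 2 H
  atom 7: C, bond orders sum to 2 (valence 4) → 2 H
  atom 8: C, bond orders sum to 2 (valence 4) → 2 H
  atom 9: C, bond orders sum to 2 (valence 4) → 2 H
  atom 10: C, bond orders sum to 2 (valence 4) → 2 H
  atom 11: C, bond orders sum to 2 (valence 4) → 2 H
  atom 12: C, bond orders sum to 2 (valence 4) → 2 H
  atom 13: C, bond orders sum to 3 (valence 4) → 1 H
  atom 14: O, bond orders sum to 1 (valence 2) → 1 H
  atom 15: C, bond orders sum to 2 (valence 4) → 2 H
  atom 16: C, bond orders sum to 3 (valence 4) → 1 H
  atom 17: O, bond orders sum to 2 (valence 2) → 0 H
Totals → C:14, H:27, F:1, O:2.
In Hill order: C14H27FO2.

C14H27FO2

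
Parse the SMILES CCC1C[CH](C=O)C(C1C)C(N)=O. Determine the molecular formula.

Walk through each heavy atom and fill implicit hydrogens from standard valence (C 4, N 3, O 2, S 2, halogen 1):
  atom 1: C, bond orders sum to 1 (valence 4) → 3 H
  atom 2: C, bond orders sum to 2 (valence 4) → 2 H
  atom 3: C, bond orders sum to 3 (valence 4) → 1 H
  atom 4: C, bond orders sum to 2 (valence 4) → 2 H
  atom 5: C with explicit H count 1
  atom 6: C, bond orders sum to 3 (valence 4) → 1 H
  atom 7: O, bond orders sum to 2 (valence 2) → 0 H
  atom 8: C, bond orders sum to 3 (valence 4) → 1 H
  atom 9: C, bond orders sum to 3 (valence 4) → 1 H
  atom 10: C, bond orders sum to 1 (valence 4) → 3 H
  atom 11: C, bond orders sum to 4 (valence 4) → 0 H
  atom 12: N, bond orders sum to 1 (valence 3) → 2 H
  atom 13: O, bond orders sum to 2 (valence 2) → 0 H
Totals → C:10, H:17, N:1, O:2.
In Hill order: C10H17NO2.

C10H17NO2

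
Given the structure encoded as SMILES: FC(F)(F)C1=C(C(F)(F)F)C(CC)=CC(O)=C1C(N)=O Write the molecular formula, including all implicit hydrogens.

Walk through each heavy atom and fill implicit hydrogens from standard valence (C 4, N 3, O 2, S 2, halogen 1):
  atom 1: F (halogen, monovalent) → 0 H
  atom 2: C, bond orders sum to 4 (valence 4) → 0 H
  atom 3: F (halogen, monovalent) → 0 H
  atom 4: F (halogen, monovalent) → 0 H
  atom 5: C, bond orders sum to 4 (valence 4) → 0 H
  atom 6: C, bond orders sum to 4 (valence 4) → 0 H
  atom 7: C, bond orders sum to 4 (valence 4) → 0 H
  atom 8: F (halogen, monovalent) → 0 H
  atom 9: F (halogen, monovalent) → 0 H
  atom 10: F (halogen, monovalent) → 0 H
  atom 11: C, bond orders sum to 4 (valence 4) → 0 H
  atom 12: C, bond orders sum to 2 (valence 4) → 2 H
  atom 13: C, bond orders sum to 1 (valence 4) → 3 H
  atom 14: C, bond orders sum to 3 (valence 4) → 1 H
  atom 15: C, bond orders sum to 4 (valence 4) → 0 H
  atom 16: O, bond orders sum to 1 (valence 2) → 1 H
  atom 17: C, bond orders sum to 4 (valence 4) → 0 H
  atom 18: C, bond orders sum to 4 (valence 4) → 0 H
  atom 19: N, bond orders sum to 1 (valence 3) → 2 H
  atom 20: O, bond orders sum to 2 (valence 2) → 0 H
Totals → C:11, H:9, F:6, N:1, O:2.

C11H9F6NO2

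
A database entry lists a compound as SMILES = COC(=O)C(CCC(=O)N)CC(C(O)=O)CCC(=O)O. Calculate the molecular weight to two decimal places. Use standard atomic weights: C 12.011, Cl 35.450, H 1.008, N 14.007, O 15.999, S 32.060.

289.28 g/mol

First, the molecular formula is C12H19NO7 (counting implicit H from valence).
  C: 12 × 12.011 = 144.132
  H: 19 × 1.008 = 19.152
  N: 1 × 14.007 = 14.007
  O: 7 × 15.999 = 111.993
Sum: 12×12.011 + 19×1.008 + 1×14.007 + 7×15.999 = 289.284 → 289.28 g/mol.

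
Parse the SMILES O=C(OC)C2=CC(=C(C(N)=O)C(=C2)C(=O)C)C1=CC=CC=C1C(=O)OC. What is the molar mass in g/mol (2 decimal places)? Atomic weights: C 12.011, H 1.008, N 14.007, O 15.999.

First, the molecular formula is C19H17NO6 (counting implicit H from valence).
  C: 19 × 12.011 = 228.209
  H: 17 × 1.008 = 17.136
  N: 1 × 14.007 = 14.007
  O: 6 × 15.999 = 95.994
Sum: 19×12.011 + 17×1.008 + 1×14.007 + 6×15.999 = 355.346 → 355.35 g/mol.

355.35 g/mol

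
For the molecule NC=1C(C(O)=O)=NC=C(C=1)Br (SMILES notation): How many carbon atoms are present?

Count every carbon token in the SMILES (each C, including those in ring-closure positions and inside branches).
Carbon count: 6.

6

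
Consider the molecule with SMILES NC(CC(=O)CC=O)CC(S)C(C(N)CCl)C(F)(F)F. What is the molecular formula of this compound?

C11H18ClF3N2O2S

Walk through each heavy atom and fill implicit hydrogens from standard valence (C 4, N 3, O 2, S 2, halogen 1):
  atom 1: N, bond orders sum to 1 (valence 3) → 2 H
  atom 2: C, bond orders sum to 3 (valence 4) → 1 H
  atom 3: C, bond orders sum to 2 (valence 4) → 2 H
  atom 4: C, bond orders sum to 4 (valence 4) → 0 H
  atom 5: O, bond orders sum to 2 (valence 2) → 0 H
  atom 6: C, bond orders sum to 2 (valence 4) → 2 H
  atom 7: C, bond orders sum to 3 (valence 4) → 1 H
  atom 8: O, bond orders sum to 2 (valence 2) → 0 H
  atom 9: C, bond orders sum to 2 (valence 4) → 2 H
  atom 10: C, bond orders sum to 3 (valence 4) → 1 H
  atom 11: S, bond orders sum to 1 (valence 2) → 1 H
  atom 12: C, bond orders sum to 3 (valence 4) → 1 H
  atom 13: C, bond orders sum to 3 (valence 4) → 1 H
  atom 14: N, bond orders sum to 1 (valence 3) → 2 H
  atom 15: C, bond orders sum to 2 (valence 4) → 2 H
  atom 16: Cl (halogen, monovalent) → 0 H
  atom 17: C, bond orders sum to 4 (valence 4) → 0 H
  atom 18: F (halogen, monovalent) → 0 H
  atom 19: F (halogen, monovalent) → 0 H
  atom 20: F (halogen, monovalent) → 0 H
Totals → C:11, H:18, Cl:1, F:3, N:2, O:2, S:1.
In Hill order: C11H18ClF3N2O2S.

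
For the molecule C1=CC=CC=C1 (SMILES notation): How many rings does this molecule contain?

1

In SMILES, each pair of matching ring-closure digits denotes one ring-closing bond; the number of such bonds equals the number of independent rings.
Ring-closure bonds here: 1.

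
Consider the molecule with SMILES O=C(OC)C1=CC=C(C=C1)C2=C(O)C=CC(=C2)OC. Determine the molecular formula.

Walk through each heavy atom and fill implicit hydrogens from standard valence (C 4, N 3, O 2, S 2, halogen 1):
  atom 1: O, bond orders sum to 2 (valence 2) → 0 H
  atom 2: C, bond orders sum to 4 (valence 4) → 0 H
  atom 3: O, bond orders sum to 2 (valence 2) → 0 H
  atom 4: C, bond orders sum to 1 (valence 4) → 3 H
  atom 5: C, bond orders sum to 4 (valence 4) → 0 H
  atom 6: C, bond orders sum to 3 (valence 4) → 1 H
  atom 7: C, bond orders sum to 3 (valence 4) → 1 H
  atom 8: C, bond orders sum to 4 (valence 4) → 0 H
  atom 9: C, bond orders sum to 3 (valence 4) → 1 H
  atom 10: C, bond orders sum to 3 (valence 4) → 1 H
  atom 11: C, bond orders sum to 4 (valence 4) → 0 H
  atom 12: C, bond orders sum to 4 (valence 4) → 0 H
  atom 13: O, bond orders sum to 1 (valence 2) → 1 H
  atom 14: C, bond orders sum to 3 (valence 4) → 1 H
  atom 15: C, bond orders sum to 3 (valence 4) → 1 H
  atom 16: C, bond orders sum to 4 (valence 4) → 0 H
  atom 17: C, bond orders sum to 3 (valence 4) → 1 H
  atom 18: O, bond orders sum to 2 (valence 2) → 0 H
  atom 19: C, bond orders sum to 1 (valence 4) → 3 H
Totals → C:15, H:14, O:4.
In Hill order: C15H14O4.

C15H14O4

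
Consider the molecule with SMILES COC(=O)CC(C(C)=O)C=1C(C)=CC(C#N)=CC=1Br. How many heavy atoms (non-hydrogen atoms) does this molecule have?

19

Every atom symbol written in the SMILES (organic subset) is one heavy atom; implicit H are not written.
Heavy atoms by element → Br:1, C:14, N:1, O:3.
Total: 19.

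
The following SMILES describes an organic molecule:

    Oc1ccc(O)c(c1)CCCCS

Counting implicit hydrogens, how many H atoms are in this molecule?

14

Walk through each heavy atom and fill implicit hydrogens from standard valence (C 4, N 3, O 2, S 2, halogen 1); for lowercase aromatic atoms, an aromatic c carries 1 H when it has two neighbours and 0 H with three, and aromatic n carries 0 H:
  atom 1: O, bond orders sum to 1 (valence 2) → 1 H
  atom 2: aromatic c, 3 neighbours → 0 H
  atom 3: aromatic c, 2 neighbours → 1 H
  atom 4: aromatic c, 2 neighbours → 1 H
  atom 5: aromatic c, 3 neighbours → 0 H
  atom 6: O, bond orders sum to 1 (valence 2) → 1 H
  atom 7: aromatic c, 3 neighbours → 0 H
  atom 8: aromatic c, 2 neighbours → 1 H
  atom 9: C, bond orders sum to 2 (valence 4) → 2 H
  atom 10: C, bond orders sum to 2 (valence 4) → 2 H
  atom 11: C, bond orders sum to 2 (valence 4) → 2 H
  atom 12: C, bond orders sum to 2 (valence 4) → 2 H
  atom 13: S, bond orders sum to 1 (valence 2) → 1 H
Total hydrogens: 14.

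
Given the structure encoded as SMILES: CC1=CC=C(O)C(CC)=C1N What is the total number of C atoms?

Count every carbon token in the SMILES (each C, including those in ring-closure positions and inside branches).
Carbon count: 9.

9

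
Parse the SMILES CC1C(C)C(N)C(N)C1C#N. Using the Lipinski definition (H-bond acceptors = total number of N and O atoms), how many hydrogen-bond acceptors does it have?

N atoms: 3; O atoms: 0.
Lipinski HBA = 3 + 0 = 3.

3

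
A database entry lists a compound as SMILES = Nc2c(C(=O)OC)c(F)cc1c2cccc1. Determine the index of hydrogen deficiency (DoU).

8

Molecular formula: C12H10FNO2.
DoU = (2C + 2 + N − H − X) / 2, where X is the halogen count and O/S are ignored.
    = (2·12 + 2 + 1 − 10 − 1) / 2 = 16 / 2 = 8.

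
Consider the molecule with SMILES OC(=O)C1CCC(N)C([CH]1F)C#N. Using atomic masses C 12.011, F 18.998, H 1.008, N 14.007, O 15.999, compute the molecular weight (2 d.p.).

First, the molecular formula is C8H11FN2O2 (counting implicit H from valence).
  C: 8 × 12.011 = 96.088
  F: 1 × 18.998 = 18.998
  H: 11 × 1.008 = 11.088
  N: 2 × 14.007 = 28.014
  O: 2 × 15.999 = 31.998
Sum: 8×12.011 + 1×18.998 + 11×1.008 + 2×14.007 + 2×15.999 = 186.186 → 186.19 g/mol.

186.19 g/mol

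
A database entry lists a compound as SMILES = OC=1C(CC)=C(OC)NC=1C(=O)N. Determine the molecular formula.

Walk through each heavy atom and fill implicit hydrogens from standard valence (C 4, N 3, O 2, S 2, halogen 1):
  atom 1: O, bond orders sum to 1 (valence 2) → 1 H
  atom 2: C, bond orders sum to 4 (valence 4) → 0 H
  atom 3: C, bond orders sum to 4 (valence 4) → 0 H
  atom 4: C, bond orders sum to 2 (valence 4) → 2 H
  atom 5: C, bond orders sum to 1 (valence 4) → 3 H
  atom 6: C, bond orders sum to 4 (valence 4) → 0 H
  atom 7: O, bond orders sum to 2 (valence 2) → 0 H
  atom 8: C, bond orders sum to 1 (valence 4) → 3 H
  atom 9: N, bond orders sum to 2 (valence 3) → 1 H
  atom 10: C, bond orders sum to 4 (valence 4) → 0 H
  atom 11: C, bond orders sum to 4 (valence 4) → 0 H
  atom 12: O, bond orders sum to 2 (valence 2) → 0 H
  atom 13: N, bond orders sum to 1 (valence 3) → 2 H
Totals → C:8, H:12, N:2, O:3.

C8H12N2O3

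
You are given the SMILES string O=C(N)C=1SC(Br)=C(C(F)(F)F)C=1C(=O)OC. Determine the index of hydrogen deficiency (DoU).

5

Molecular formula: C8H5BrF3NO3S.
DoU = (2C + 2 + N − H − X) / 2, where X is the halogen count and O/S are ignored.
    = (2·8 + 2 + 1 − 5 − 4) / 2 = 10 / 2 = 5.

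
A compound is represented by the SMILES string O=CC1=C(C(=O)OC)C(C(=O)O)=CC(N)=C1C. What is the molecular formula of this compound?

C11H11NO5

Walk through each heavy atom and fill implicit hydrogens from standard valence (C 4, N 3, O 2, S 2, halogen 1):
  atom 1: O, bond orders sum to 2 (valence 2) → 0 H
  atom 2: C, bond orders sum to 3 (valence 4) → 1 H
  atom 3: C, bond orders sum to 4 (valence 4) → 0 H
  atom 4: C, bond orders sum to 4 (valence 4) → 0 H
  atom 5: C, bond orders sum to 4 (valence 4) → 0 H
  atom 6: O, bond orders sum to 2 (valence 2) → 0 H
  atom 7: O, bond orders sum to 2 (valence 2) → 0 H
  atom 8: C, bond orders sum to 1 (valence 4) → 3 H
  atom 9: C, bond orders sum to 4 (valence 4) → 0 H
  atom 10: C, bond orders sum to 4 (valence 4) → 0 H
  atom 11: O, bond orders sum to 2 (valence 2) → 0 H
  atom 12: O, bond orders sum to 1 (valence 2) → 1 H
  atom 13: C, bond orders sum to 3 (valence 4) → 1 H
  atom 14: C, bond orders sum to 4 (valence 4) → 0 H
  atom 15: N, bond orders sum to 1 (valence 3) → 2 H
  atom 16: C, bond orders sum to 4 (valence 4) → 0 H
  atom 17: C, bond orders sum to 1 (valence 4) → 3 H
Totals → C:11, H:11, N:1, O:5.
In Hill order: C11H11NO5.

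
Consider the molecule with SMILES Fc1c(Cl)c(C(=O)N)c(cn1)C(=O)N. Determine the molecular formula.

C7H5ClFN3O2

Walk through each heavy atom and fill implicit hydrogens from standard valence (C 4, N 3, O 2, S 2, halogen 1); for lowercase aromatic atoms, an aromatic c carries 1 H when it has two neighbours and 0 H with three, and aromatic n carries 0 H:
  atom 1: F (halogen, monovalent) → 0 H
  atom 2: aromatic c, 3 neighbours → 0 H
  atom 3: aromatic c, 3 neighbours → 0 H
  atom 4: Cl (halogen, monovalent) → 0 H
  atom 5: aromatic c, 3 neighbours → 0 H
  atom 6: C, bond orders sum to 4 (valence 4) → 0 H
  atom 7: O, bond orders sum to 2 (valence 2) → 0 H
  atom 8: N, bond orders sum to 1 (valence 3) → 2 H
  atom 9: aromatic c, 3 neighbours → 0 H
  atom 10: aromatic c, 2 neighbours → 1 H
  atom 11: aromatic n, 2 neighbours → 0 H
  atom 12: C, bond orders sum to 4 (valence 4) → 0 H
  atom 13: O, bond orders sum to 2 (valence 2) → 0 H
  atom 14: N, bond orders sum to 1 (valence 3) → 2 H
Totals → C:7, H:5, Cl:1, F:1, N:3, O:2.
In Hill order: C7H5ClFN3O2.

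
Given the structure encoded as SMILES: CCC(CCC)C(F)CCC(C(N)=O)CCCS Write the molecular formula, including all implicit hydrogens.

C14H28FNOS

Walk through each heavy atom and fill implicit hydrogens from standard valence (C 4, N 3, O 2, S 2, halogen 1):
  atom 1: C, bond orders sum to 1 (valence 4) → 3 H
  atom 2: C, bond orders sum to 2 (valence 4) → 2 H
  atom 3: C, bond orders sum to 3 (valence 4) → 1 H
  atom 4: C, bond orders sum to 2 (valence 4) → 2 H
  atom 5: C, bond orders sum to 2 (valence 4) → 2 H
  atom 6: C, bond orders sum to 1 (valence 4) → 3 H
  atom 7: C, bond orders sum to 3 (valence 4) → 1 H
  atom 8: F (halogen, monovalent) → 0 H
  atom 9: C, bond orders sum to 2 (valence 4) → 2 H
  atom 10: C, bond orders sum to 2 (valence 4) → 2 H
  atom 11: C, bond orders sum to 3 (valence 4) → 1 H
  atom 12: C, bond orders sum to 4 (valence 4) → 0 H
  atom 13: N, bond orders sum to 1 (valence 3) → 2 H
  atom 14: O, bond orders sum to 2 (valence 2) → 0 H
  atom 15: C, bond orders sum to 2 (valence 4) → 2 H
  atom 16: C, bond orders sum to 2 (valence 4) → 2 H
  atom 17: C, bond orders sum to 2 (valence 4) → 2 H
  atom 18: S, bond orders sum to 1 (valence 2) → 1 H
Totals → C:14, H:28, F:1, N:1, O:1, S:1.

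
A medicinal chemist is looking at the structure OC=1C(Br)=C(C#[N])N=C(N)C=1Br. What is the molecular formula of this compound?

C6H3Br2N3O

Walk through each heavy atom and fill implicit hydrogens from standard valence (C 4, N 3, O 2, S 2, halogen 1):
  atom 1: O, bond orders sum to 1 (valence 2) → 1 H
  atom 2: C, bond orders sum to 4 (valence 4) → 0 H
  atom 3: C, bond orders sum to 4 (valence 4) → 0 H
  atom 4: Br (halogen, monovalent) → 0 H
  atom 5: C, bond orders sum to 4 (valence 4) → 0 H
  atom 6: C, bond orders sum to 4 (valence 4) → 0 H
  atom 7: N with explicit H count 0
  atom 8: N, bond orders sum to 3 (valence 3) → 0 H
  atom 9: C, bond orders sum to 4 (valence 4) → 0 H
  atom 10: N, bond orders sum to 1 (valence 3) → 2 H
  atom 11: C, bond orders sum to 4 (valence 4) → 0 H
  atom 12: Br (halogen, monovalent) → 0 H
Totals → C:6, H:3, Br:2, N:3, O:1.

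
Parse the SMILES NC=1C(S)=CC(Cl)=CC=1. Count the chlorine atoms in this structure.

Scan the SMILES for Cl atoms (remember two-letter symbols like Cl and Br are single atoms).
Chlorine count: 1.

1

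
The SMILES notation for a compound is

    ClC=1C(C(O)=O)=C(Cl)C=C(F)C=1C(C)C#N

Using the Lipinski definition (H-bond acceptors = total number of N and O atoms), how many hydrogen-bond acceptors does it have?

3

N atoms: 1; O atoms: 2.
Lipinski HBA = 1 + 2 = 3.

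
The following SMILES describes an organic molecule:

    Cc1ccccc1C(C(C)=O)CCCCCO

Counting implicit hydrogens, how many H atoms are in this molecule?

22

Walk through each heavy atom and fill implicit hydrogens from standard valence (C 4, N 3, O 2, S 2, halogen 1); for lowercase aromatic atoms, an aromatic c carries 1 H when it has two neighbours and 0 H with three, and aromatic n carries 0 H:
  atom 1: C, bond orders sum to 1 (valence 4) → 3 H
  atom 2: aromatic c, 3 neighbours → 0 H
  atom 3: aromatic c, 2 neighbours → 1 H
  atom 4: aromatic c, 2 neighbours → 1 H
  atom 5: aromatic c, 2 neighbours → 1 H
  atom 6: aromatic c, 2 neighbours → 1 H
  atom 7: aromatic c, 3 neighbours → 0 H
  atom 8: C, bond orders sum to 3 (valence 4) → 1 H
  atom 9: C, bond orders sum to 4 (valence 4) → 0 H
  atom 10: C, bond orders sum to 1 (valence 4) → 3 H
  atom 11: O, bond orders sum to 2 (valence 2) → 0 H
  atom 12: C, bond orders sum to 2 (valence 4) → 2 H
  atom 13: C, bond orders sum to 2 (valence 4) → 2 H
  atom 14: C, bond orders sum to 2 (valence 4) → 2 H
  atom 15: C, bond orders sum to 2 (valence 4) → 2 H
  atom 16: C, bond orders sum to 2 (valence 4) → 2 H
  atom 17: O, bond orders sum to 1 (valence 2) → 1 H
Total hydrogens: 22.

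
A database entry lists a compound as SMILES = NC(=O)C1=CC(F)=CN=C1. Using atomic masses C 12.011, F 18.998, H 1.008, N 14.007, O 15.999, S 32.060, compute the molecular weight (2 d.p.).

140.12 g/mol

First, the molecular formula is C6H5FN2O (counting implicit H from valence).
  C: 6 × 12.011 = 72.066
  F: 1 × 18.998 = 18.998
  H: 5 × 1.008 = 5.040
  N: 2 × 14.007 = 28.014
  O: 1 × 15.999 = 15.999
Sum: 6×12.011 + 1×18.998 + 5×1.008 + 2×14.007 + 1×15.999 = 140.117 → 140.12 g/mol.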